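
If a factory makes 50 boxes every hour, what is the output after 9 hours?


Production rate: 50 boxes per hour
Time: 9 hours
Total: 50 x 9 = 450 boxes

450 boxes


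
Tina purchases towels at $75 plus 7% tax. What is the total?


Calculate the tax:
7% of $75 = $5.25
Add tax to price:
$75 + $5.25 = $80.25

$80.25


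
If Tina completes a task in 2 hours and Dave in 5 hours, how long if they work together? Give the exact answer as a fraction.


Tina's rate: 1/2 of the job per hour
Dave's rate: 1/5 of the job per hour
Combined rate: 1/2 + 1/5 = 7/10 per hour
Time = 1 / (7/10) = 10/7 hours (≈ 1.43 hours)

10/7 hours


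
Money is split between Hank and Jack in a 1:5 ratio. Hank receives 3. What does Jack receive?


Find the multiplier:
3 / 1 = 3
Apply to Jack's share:
5 x 3 = 15

15


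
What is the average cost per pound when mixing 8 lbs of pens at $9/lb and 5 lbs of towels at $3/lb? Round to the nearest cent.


Cost of pens:
8 x $9 = $72
Cost of towels:
5 x $3 = $15
Total cost: $72 + $15 = $87
Total weight: 13 lbs
Average: $87 / 13 = $6.6923... ≈ $6.69/lb

$6.69/lb


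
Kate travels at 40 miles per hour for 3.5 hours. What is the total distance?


Use the formula: distance = speed x time
Speed = 40 mph, Time = 3.5 hours
40 x 3.5 = 140 miles

140 miles


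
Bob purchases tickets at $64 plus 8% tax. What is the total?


Calculate the tax:
8% of $64 = $5.12
Add tax to price:
$64 + $5.12 = $69.12

$69.12


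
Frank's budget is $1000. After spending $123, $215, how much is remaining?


Add up expenses:
$123 + $215 = $338
Subtract from budget:
$1000 - $338 = $662

$662


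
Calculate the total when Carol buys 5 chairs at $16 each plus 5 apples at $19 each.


Cost of chairs:
5 x $16 = $80
Cost of apples:
5 x $19 = $95
Add both:
$80 + $95 = $175

$175


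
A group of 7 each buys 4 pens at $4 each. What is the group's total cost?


Cost per person:
4 x $4 = $16
Group total:
7 x $16 = $112

$112


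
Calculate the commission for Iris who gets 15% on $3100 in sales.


Convert rate to decimal:
15% = 0.15
Multiply by sales:
$3100 x 0.15 = $465

$465


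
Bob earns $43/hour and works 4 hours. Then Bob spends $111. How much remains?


Calculate earnings:
4 x $43 = $172
Subtract spending:
$172 - $111 = $61

$61


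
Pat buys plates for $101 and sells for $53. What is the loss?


Selling price = $53
Cost price = $101
Loss = cost price - selling price:
Loss = $101 - $53 = $48

$48


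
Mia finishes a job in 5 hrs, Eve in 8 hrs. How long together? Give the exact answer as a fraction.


Mia's rate: 1/5 of the job per hour
Eve's rate: 1/8 of the job per hour
Combined rate: 1/5 + 1/8 = 13/40 per hour
Time = 1 / (13/40) = 40/13 hours (≈ 3.08 hours)

40/13 hours


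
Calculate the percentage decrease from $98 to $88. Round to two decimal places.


Find the absolute change:
|88 - 98| = 10
Divide by original and multiply by 100:
10 / 98 x 100 = 10.2040...% ≈ 10.2%

10.2%


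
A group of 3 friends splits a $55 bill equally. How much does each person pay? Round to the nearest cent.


Total bill: $55
Number of people: 3
Each pays: $55 / 3 = $18.3333... ≈ $18.33

$18.33


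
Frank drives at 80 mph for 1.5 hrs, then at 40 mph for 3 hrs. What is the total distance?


Leg 1 distance:
80 x 1.5 = 120 miles
Leg 2 distance:
40 x 3 = 120 miles
Total distance:
120 + 120 = 240 miles

240 miles


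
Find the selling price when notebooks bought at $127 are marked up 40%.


Calculate the markup amount:
40% of $127 = $50.80
Add to cost:
$127 + $50.80 = $177.80

$177.80


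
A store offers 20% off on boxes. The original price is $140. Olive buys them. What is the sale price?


Calculate the discount amount:
20% of $140 = $28
Subtract from original:
$140 - $28 = $112

$112


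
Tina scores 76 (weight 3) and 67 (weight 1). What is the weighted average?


Weighted sum:
3 x 76 + 1 x 67 = 295
Total weight:
3 + 1 = 4
Weighted average:
295 / 4 = 73.75

73.75


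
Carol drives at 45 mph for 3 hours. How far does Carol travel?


Use the formula: distance = speed x time
Speed = 45 mph, Time = 3 hours
45 x 3 = 135 miles

135 miles


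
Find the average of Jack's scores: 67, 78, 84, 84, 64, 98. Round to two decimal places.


Add the scores:
67 + 78 + 84 + 84 + 64 + 98 = 475
Divide by the number of tests:
475 / 6 = 79.1666... ≈ 79.17

79.17


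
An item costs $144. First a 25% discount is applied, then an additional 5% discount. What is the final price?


First discount:
25% of $144 = $36
Price after first discount:
$144 - $36 = $108
Second discount:
5% of $108 = $5.40
Final price:
$108 - $5.40 = $102.60

$102.60


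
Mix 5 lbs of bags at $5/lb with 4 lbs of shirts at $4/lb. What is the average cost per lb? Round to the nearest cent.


Cost of bags:
5 x $5 = $25
Cost of shirts:
4 x $4 = $16
Total cost: $25 + $16 = $41
Total weight: 9 lbs
Average: $41 / 9 = $4.5555... ≈ $4.56/lb

$4.56/lb


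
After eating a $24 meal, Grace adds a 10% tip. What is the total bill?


Calculate the tip:
10% of $24 = $2.40
Add tip to meal cost:
$24 + $2.40 = $26.40

$26.40


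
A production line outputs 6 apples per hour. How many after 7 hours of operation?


Production rate: 6 apples per hour
Time: 7 hours
Total: 6 x 7 = 42 apples

42 apples


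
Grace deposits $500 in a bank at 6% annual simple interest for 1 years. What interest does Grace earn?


Use the formula I = P x R x T / 100
P x R x T = 500 x 6 x 1 = 3000
I = 3000 / 100 = $30

$30


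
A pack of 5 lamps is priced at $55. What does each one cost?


Total cost: $55
Number of items: 5
Unit price: $55 / 5 = $11

$11


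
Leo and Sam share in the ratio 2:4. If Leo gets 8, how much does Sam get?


Find the multiplier:
8 / 2 = 4
Apply to Sam's share:
4 x 4 = 16

16


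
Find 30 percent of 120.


Convert percentage to decimal:
30% = 0.3
Multiply:
120 x 0.3 = 36

36


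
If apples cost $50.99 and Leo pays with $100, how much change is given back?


Start with the amount paid:
$100
Subtract the price:
$100 - $50.99 = $49.01

$49.01


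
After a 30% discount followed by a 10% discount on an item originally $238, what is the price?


First discount:
30% of $238 = $71.40
Price after first discount:
$238 - $71.40 = $166.60
Second discount:
10% of $166.60 = $16.66
Final price:
$166.60 - $16.66 = $149.94

$149.94


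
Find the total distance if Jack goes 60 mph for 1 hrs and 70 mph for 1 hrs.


Leg 1 distance:
60 x 1 = 60 miles
Leg 2 distance:
70 x 1 = 70 miles
Total distance:
60 + 70 = 130 miles

130 miles


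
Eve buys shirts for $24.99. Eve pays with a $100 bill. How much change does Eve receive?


Start with the amount paid:
$100
Subtract the price:
$100 - $24.99 = $75.01

$75.01


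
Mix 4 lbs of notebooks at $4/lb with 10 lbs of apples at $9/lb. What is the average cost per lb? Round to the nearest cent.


Cost of notebooks:
4 x $4 = $16
Cost of apples:
10 x $9 = $90
Total cost: $16 + $90 = $106
Total weight: 14 lbs
Average: $106 / 14 = $7.5714... ≈ $7.57/lb

$7.57/lb


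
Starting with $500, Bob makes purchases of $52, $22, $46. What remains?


Add up expenses:
$52 + $22 + $46 = $120
Subtract from budget:
$500 - $120 = $380

$380


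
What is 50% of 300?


Convert percentage to decimal:
50% = 0.5
Multiply:
300 x 0.5 = 150

150


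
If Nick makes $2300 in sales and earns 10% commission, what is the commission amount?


Convert rate to decimal:
10% = 0.1
Multiply by sales:
$2300 x 0.1 = $230

$230


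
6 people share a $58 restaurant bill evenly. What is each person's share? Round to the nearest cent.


Total bill: $58
Number of people: 6
Each pays: $58 / 6 = $9.6666... ≈ $9.67

$9.67


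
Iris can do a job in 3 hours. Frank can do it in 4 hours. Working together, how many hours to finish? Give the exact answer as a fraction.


Iris's rate: 1/3 of the job per hour
Frank's rate: 1/4 of the job per hour
Combined rate: 1/3 + 1/4 = 7/12 per hour
Time = 1 / (7/12) = 12/7 hours (≈ 1.71 hours)

12/7 hours


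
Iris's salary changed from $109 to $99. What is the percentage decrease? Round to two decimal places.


Find the absolute change:
|99 - 109| = 10
Divide by original and multiply by 100:
10 / 109 x 100 = 9.1743...% ≈ 9.17%

9.17%


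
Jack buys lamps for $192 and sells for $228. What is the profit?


Selling price = $228
Cost price = $192
Profit = selling price - cost price:
Profit = $228 - $192 = $36

$36


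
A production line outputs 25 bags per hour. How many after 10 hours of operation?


Production rate: 25 bags per hour
Time: 10 hours
Total: 25 x 10 = 250 bags

250 bags


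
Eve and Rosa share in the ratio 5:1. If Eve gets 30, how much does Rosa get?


Find the multiplier:
30 / 5 = 6
Apply to Rosa's share:
1 x 6 = 6

6


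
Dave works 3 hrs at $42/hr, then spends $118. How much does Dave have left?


Calculate earnings:
3 x $42 = $126
Subtract spending:
$126 - $118 = $8

$8


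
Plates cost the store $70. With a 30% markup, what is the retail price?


Calculate the markup amount:
30% of $70 = $21
Add to cost:
$70 + $21 = $91

$91


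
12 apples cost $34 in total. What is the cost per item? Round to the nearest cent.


Total cost: $34
Number of items: 12
Unit price: $34 / 12 = $2.8333... ≈ $2.83

$2.83


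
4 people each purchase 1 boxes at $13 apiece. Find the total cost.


Cost per person:
1 x $13 = $13
Group total:
4 x $13 = $52

$52


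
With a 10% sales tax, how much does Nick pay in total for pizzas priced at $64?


Calculate the tax:
10% of $64 = $6.40
Add tax to price:
$64 + $6.40 = $70.40

$70.40


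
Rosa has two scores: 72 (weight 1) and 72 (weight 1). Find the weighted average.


Weighted sum:
1 x 72 + 1 x 72 = 144
Total weight:
1 + 1 = 2
Weighted average:
144 / 2 = 72

72


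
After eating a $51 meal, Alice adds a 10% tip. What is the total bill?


Calculate the tip:
10% of $51 = $5.10
Add tip to meal cost:
$51 + $5.10 = $56.10

$56.10


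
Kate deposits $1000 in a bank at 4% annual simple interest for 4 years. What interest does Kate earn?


Use the formula I = P x R x T / 100
P x R x T = 1000 x 4 x 4 = 16000
I = 16000 / 100 = $160

$160


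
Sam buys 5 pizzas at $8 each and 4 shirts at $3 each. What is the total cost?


Cost of pizzas:
5 x $8 = $40
Cost of shirts:
4 x $3 = $12
Add both:
$40 + $12 = $52

$52


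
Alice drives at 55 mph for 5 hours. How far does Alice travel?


Use the formula: distance = speed x time
Speed = 55 mph, Time = 5 hours
55 x 5 = 275 miles

275 miles


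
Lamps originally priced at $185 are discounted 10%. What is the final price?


Calculate the discount amount:
10% of $185 = $18.50
Subtract from original:
$185 - $18.50 = $166.50

$166.50


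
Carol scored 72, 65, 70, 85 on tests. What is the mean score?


Add the scores:
72 + 65 + 70 + 85 = 292
Divide by the number of tests:
292 / 4 = 73

73


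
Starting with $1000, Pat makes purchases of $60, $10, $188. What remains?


Add up expenses:
$60 + $10 + $188 = $258
Subtract from budget:
$1000 - $258 = $742

$742


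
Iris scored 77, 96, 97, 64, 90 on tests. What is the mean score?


Add the scores:
77 + 96 + 97 + 64 + 90 = 424
Divide by the number of tests:
424 / 5 = 84.8

84.8


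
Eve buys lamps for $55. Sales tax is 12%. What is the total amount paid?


Calculate the tax:
12% of $55 = $6.60
Add tax to price:
$55 + $6.60 = $61.60

$61.60


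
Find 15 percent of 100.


Convert percentage to decimal:
15% = 0.15
Multiply:
100 x 0.15 = 15

15


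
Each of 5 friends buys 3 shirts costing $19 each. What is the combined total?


Cost per person:
3 x $19 = $57
Group total:
5 x $57 = $285

$285


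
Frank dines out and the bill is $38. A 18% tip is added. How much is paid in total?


Calculate the tip:
18% of $38 = $6.84
Add tip to meal cost:
$38 + $6.84 = $44.84

$44.84


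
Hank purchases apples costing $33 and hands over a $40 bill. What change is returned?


Start with the amount paid:
$40
Subtract the price:
$40 - $33 = $7

$7


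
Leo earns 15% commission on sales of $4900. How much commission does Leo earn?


Convert rate to decimal:
15% = 0.15
Multiply by sales:
$4900 x 0.15 = $735

$735


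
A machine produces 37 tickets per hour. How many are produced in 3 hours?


Production rate: 37 tickets per hour
Time: 3 hours
Total: 37 x 3 = 111 tickets

111 tickets


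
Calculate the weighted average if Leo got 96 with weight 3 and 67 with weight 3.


Weighted sum:
3 x 96 + 3 x 67 = 489
Total weight:
3 + 3 = 6
Weighted average:
489 / 6 = 81.5

81.5


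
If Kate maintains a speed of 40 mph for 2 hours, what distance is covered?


Use the formula: distance = speed x time
Speed = 40 mph, Time = 2 hours
40 x 2 = 80 miles

80 miles


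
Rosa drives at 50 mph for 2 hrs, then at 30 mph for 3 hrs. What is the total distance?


Leg 1 distance:
50 x 2 = 100 miles
Leg 2 distance:
30 x 3 = 90 miles
Total distance:
100 + 90 = 190 miles

190 miles


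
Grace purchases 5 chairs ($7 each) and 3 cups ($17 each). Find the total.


Cost of chairs:
5 x $7 = $35
Cost of cups:
3 x $17 = $51
Add both:
$35 + $51 = $86

$86


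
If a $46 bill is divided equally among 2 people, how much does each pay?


Total bill: $46
Number of people: 2
Each pays: $46 / 2 = $23

$23


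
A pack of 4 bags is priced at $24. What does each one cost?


Total cost: $24
Number of items: 4
Unit price: $24 / 4 = $6

$6


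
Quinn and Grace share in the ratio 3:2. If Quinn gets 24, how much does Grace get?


Find the multiplier:
24 / 3 = 8
Apply to Grace's share:
2 x 8 = 16

16


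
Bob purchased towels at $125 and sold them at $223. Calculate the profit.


Selling price = $223
Cost price = $125
Profit = selling price - cost price:
Profit = $223 - $125 = $98

$98


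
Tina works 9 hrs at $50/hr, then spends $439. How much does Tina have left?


Calculate earnings:
9 x $50 = $450
Subtract spending:
$450 - $439 = $11

$11


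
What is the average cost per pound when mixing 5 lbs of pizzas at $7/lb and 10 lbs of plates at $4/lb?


Cost of pizzas:
5 x $7 = $35
Cost of plates:
10 x $4 = $40
Total cost: $35 + $40 = $75
Total weight: 15 lbs
Average: $75 / 15 = $5/lb

$5/lb


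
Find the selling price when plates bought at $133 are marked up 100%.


Calculate the markup amount:
100% of $133 = $133
Add to cost:
$133 + $133 = $266

$266


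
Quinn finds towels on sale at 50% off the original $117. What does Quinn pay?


Calculate the discount amount:
50% of $117 = $58.50
Subtract from original:
$117 - $58.50 = $58.50

$58.50


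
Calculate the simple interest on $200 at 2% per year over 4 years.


Use the formula I = P x R x T / 100
P x R x T = 200 x 2 x 4 = 1600
I = 1600 / 100 = $16

$16


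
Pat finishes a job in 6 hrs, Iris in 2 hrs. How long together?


Pat's rate: 1/6 of the job per hour
Iris's rate: 1/2 of the job per hour
Combined rate: 1/6 + 1/2 = 2/3 per hour
Time = 1 / (2/3) = 3/2 = 1.5 hours

1.5 hours


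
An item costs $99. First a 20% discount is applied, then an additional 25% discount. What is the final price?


First discount:
20% of $99 = $19.80
Price after first discount:
$99 - $19.80 = $79.20
Second discount:
25% of $79.20 = $19.80
Final price:
$79.20 - $19.80 = $59.40

$59.40


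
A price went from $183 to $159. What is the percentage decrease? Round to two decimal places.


Find the absolute change:
|159 - 183| = 24
Divide by original and multiply by 100:
24 / 183 x 100 = 13.1147...% ≈ 13.11%

13.11%


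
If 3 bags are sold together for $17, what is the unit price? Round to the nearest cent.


Total cost: $17
Number of items: 3
Unit price: $17 / 3 = $5.6666... ≈ $5.67

$5.67


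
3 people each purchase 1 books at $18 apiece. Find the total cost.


Cost per person:
1 x $18 = $18
Group total:
3 x $18 = $54

$54


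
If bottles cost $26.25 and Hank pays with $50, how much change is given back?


Start with the amount paid:
$50
Subtract the price:
$50 - $26.25 = $23.75

$23.75


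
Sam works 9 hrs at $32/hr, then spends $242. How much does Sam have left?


Calculate earnings:
9 x $32 = $288
Subtract spending:
$288 - $242 = $46

$46


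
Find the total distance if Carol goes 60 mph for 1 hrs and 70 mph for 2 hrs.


Leg 1 distance:
60 x 1 = 60 miles
Leg 2 distance:
70 x 2 = 140 miles
Total distance:
60 + 140 = 200 miles

200 miles


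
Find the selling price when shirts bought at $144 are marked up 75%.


Calculate the markup amount:
75% of $144 = $108
Add to cost:
$144 + $108 = $252

$252


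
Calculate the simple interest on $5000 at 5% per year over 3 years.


Use the formula I = P x R x T / 100
P x R x T = 5000 x 5 x 3 = 75000
I = 75000 / 100 = $750

$750


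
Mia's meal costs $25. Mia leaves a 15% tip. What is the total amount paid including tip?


Calculate the tip:
15% of $25 = $3.75
Add tip to meal cost:
$25 + $3.75 = $28.75

$28.75


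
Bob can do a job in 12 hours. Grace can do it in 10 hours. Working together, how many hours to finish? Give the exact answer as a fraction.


Bob's rate: 1/12 of the job per hour
Grace's rate: 1/10 of the job per hour
Combined rate: 1/12 + 1/10 = 11/60 per hour
Time = 1 / (11/60) = 60/11 hours (≈ 5.45 hours)

60/11 hours


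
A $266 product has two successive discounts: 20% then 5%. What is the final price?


First discount:
20% of $266 = $53.20
Price after first discount:
$266 - $53.20 = $212.80
Second discount:
5% of $212.80 = $10.64
Final price:
$212.80 - $10.64 = $202.16

$202.16


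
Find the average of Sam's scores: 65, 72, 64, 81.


Add the scores:
65 + 72 + 64 + 81 = 282
Divide by the number of tests:
282 / 4 = 70.5

70.5


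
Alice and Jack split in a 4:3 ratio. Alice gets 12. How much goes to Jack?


Find the multiplier:
12 / 4 = 3
Apply to Jack's share:
3 x 3 = 9

9


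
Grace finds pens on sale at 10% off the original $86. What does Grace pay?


Calculate the discount amount:
10% of $86 = $8.60
Subtract from original:
$86 - $8.60 = $77.40

$77.40


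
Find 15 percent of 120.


Convert percentage to decimal:
15% = 0.15
Multiply:
120 x 0.15 = 18

18


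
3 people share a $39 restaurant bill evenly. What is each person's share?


Total bill: $39
Number of people: 3
Each pays: $39 / 3 = $13

$13


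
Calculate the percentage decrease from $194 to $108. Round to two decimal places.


Find the absolute change:
|108 - 194| = 86
Divide by original and multiply by 100:
86 / 194 x 100 = 44.3298...% ≈ 44.33%

44.33%


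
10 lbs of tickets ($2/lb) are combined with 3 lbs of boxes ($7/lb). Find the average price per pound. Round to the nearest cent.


Cost of tickets:
10 x $2 = $20
Cost of boxes:
3 x $7 = $21
Total cost: $20 + $21 = $41
Total weight: 13 lbs
Average: $41 / 13 = $3.1538... ≈ $3.15/lb

$3.15/lb


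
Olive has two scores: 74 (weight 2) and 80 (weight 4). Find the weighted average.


Weighted sum:
2 x 74 + 4 x 80 = 468
Total weight:
2 + 4 = 6
Weighted average:
468 / 6 = 78

78


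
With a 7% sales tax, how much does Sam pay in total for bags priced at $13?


Calculate the tax:
7% of $13 = $0.91
Add tax to price:
$13 + $0.91 = $13.91

$13.91


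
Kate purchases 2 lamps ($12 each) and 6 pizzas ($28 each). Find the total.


Cost of lamps:
2 x $12 = $24
Cost of pizzas:
6 x $28 = $168
Add both:
$24 + $168 = $192

$192


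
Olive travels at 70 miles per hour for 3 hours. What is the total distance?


Use the formula: distance = speed x time
Speed = 70 mph, Time = 3 hours
70 x 3 = 210 miles

210 miles


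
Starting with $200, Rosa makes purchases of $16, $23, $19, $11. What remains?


Add up expenses:
$16 + $23 + $19 + $11 = $69
Subtract from budget:
$200 - $69 = $131

$131


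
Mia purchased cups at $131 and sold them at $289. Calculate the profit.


Selling price = $289
Cost price = $131
Profit = selling price - cost price:
Profit = $289 - $131 = $158

$158


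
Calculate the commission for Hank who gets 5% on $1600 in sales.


Convert rate to decimal:
5% = 0.05
Multiply by sales:
$1600 x 0.05 = $80

$80


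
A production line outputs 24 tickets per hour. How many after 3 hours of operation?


Production rate: 24 tickets per hour
Time: 3 hours
Total: 24 x 3 = 72 tickets

72 tickets


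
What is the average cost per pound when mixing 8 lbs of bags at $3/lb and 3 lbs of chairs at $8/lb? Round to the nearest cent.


Cost of bags:
8 x $3 = $24
Cost of chairs:
3 x $8 = $24
Total cost: $24 + $24 = $48
Total weight: 11 lbs
Average: $48 / 11 = $4.3636... ≈ $4.36/lb

$4.36/lb


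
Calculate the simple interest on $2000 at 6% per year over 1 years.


Use the formula I = P x R x T / 100
P x R x T = 2000 x 6 x 1 = 12000
I = 12000 / 100 = $120

$120


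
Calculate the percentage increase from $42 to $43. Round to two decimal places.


Find the absolute change:
|43 - 42| = 1
Divide by original and multiply by 100:
1 / 42 x 100 = 2.3809...% ≈ 2.38%

2.38%


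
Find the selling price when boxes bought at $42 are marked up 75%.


Calculate the markup amount:
75% of $42 = $31.50
Add to cost:
$42 + $31.50 = $73.50

$73.50


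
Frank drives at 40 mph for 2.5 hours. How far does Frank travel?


Use the formula: distance = speed x time
Speed = 40 mph, Time = 2.5 hours
40 x 2.5 = 100 miles

100 miles


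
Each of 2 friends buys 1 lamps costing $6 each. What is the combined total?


Cost per person:
1 x $6 = $6
Group total:
2 x $6 = $12

$12


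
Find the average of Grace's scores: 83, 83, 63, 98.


Add the scores:
83 + 83 + 63 + 98 = 327
Divide by the number of tests:
327 / 4 = 81.75

81.75


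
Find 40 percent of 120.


Convert percentage to decimal:
40% = 0.4
Multiply:
120 x 0.4 = 48

48


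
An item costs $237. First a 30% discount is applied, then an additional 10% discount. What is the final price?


First discount:
30% of $237 = $71.10
Price after first discount:
$237 - $71.10 = $165.90
Second discount:
10% of $165.90 = $16.59
Final price:
$165.90 - $16.59 = $149.31

$149.31


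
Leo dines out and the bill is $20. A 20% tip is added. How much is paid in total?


Calculate the tip:
20% of $20 = $4
Add tip to meal cost:
$20 + $4 = $24

$24


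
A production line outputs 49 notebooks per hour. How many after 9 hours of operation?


Production rate: 49 notebooks per hour
Time: 9 hours
Total: 49 x 9 = 441 notebooks

441 notebooks


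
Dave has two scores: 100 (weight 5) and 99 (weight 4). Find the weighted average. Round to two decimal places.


Weighted sum:
5 x 100 + 4 x 99 = 896
Total weight:
5 + 4 = 9
Weighted average:
896 / 9 = 99.5555... ≈ 99.56

99.56


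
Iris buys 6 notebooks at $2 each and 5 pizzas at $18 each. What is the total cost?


Cost of notebooks:
6 x $2 = $12
Cost of pizzas:
5 x $18 = $90
Add both:
$12 + $90 = $102

$102


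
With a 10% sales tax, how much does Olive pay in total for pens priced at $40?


Calculate the tax:
10% of $40 = $4
Add tax to price:
$40 + $4 = $44

$44


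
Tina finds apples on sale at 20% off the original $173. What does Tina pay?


Calculate the discount amount:
20% of $173 = $34.60
Subtract from original:
$173 - $34.60 = $138.40

$138.40


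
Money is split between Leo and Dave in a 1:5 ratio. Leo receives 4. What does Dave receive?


Find the multiplier:
4 / 1 = 4
Apply to Dave's share:
5 x 4 = 20

20


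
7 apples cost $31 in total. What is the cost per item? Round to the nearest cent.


Total cost: $31
Number of items: 7
Unit price: $31 / 7 = $4.4285... ≈ $4.43

$4.43


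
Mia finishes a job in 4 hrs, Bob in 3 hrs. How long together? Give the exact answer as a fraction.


Mia's rate: 1/4 of the job per hour
Bob's rate: 1/3 of the job per hour
Combined rate: 1/4 + 1/3 = 7/12 per hour
Time = 1 / (7/12) = 12/7 hours (≈ 1.71 hours)

12/7 hours


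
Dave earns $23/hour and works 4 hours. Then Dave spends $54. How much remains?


Calculate earnings:
4 x $23 = $92
Subtract spending:
$92 - $54 = $38

$38


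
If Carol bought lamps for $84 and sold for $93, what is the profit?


Selling price = $93
Cost price = $84
Profit = selling price - cost price:
Profit = $93 - $84 = $9

$9


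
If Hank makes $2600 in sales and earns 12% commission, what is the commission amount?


Convert rate to decimal:
12% = 0.12
Multiply by sales:
$2600 x 0.12 = $312

$312


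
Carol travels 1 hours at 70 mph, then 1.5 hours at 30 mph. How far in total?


Leg 1 distance:
70 x 1 = 70 miles
Leg 2 distance:
30 x 1.5 = 45 miles
Total distance:
70 + 45 = 115 miles

115 miles


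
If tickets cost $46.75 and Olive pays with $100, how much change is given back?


Start with the amount paid:
$100
Subtract the price:
$100 - $46.75 = $53.25

$53.25


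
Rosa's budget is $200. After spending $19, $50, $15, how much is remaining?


Add up expenses:
$19 + $50 + $15 = $84
Subtract from budget:
$200 - $84 = $116

$116


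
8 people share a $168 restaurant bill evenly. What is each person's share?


Total bill: $168
Number of people: 8
Each pays: $168 / 8 = $21

$21


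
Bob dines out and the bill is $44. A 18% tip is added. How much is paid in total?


Calculate the tip:
18% of $44 = $7.92
Add tip to meal cost:
$44 + $7.92 = $51.92

$51.92


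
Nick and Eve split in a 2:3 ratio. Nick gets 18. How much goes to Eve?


Find the multiplier:
18 / 2 = 9
Apply to Eve's share:
3 x 9 = 27

27


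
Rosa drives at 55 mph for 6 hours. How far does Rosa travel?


Use the formula: distance = speed x time
Speed = 55 mph, Time = 6 hours
55 x 6 = 330 miles

330 miles


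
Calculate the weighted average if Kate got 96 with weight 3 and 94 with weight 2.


Weighted sum:
3 x 96 + 2 x 94 = 476
Total weight:
3 + 2 = 5
Weighted average:
476 / 5 = 95.2

95.2


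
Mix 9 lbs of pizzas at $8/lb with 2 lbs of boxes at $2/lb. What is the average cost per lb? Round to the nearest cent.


Cost of pizzas:
9 x $8 = $72
Cost of boxes:
2 x $2 = $4
Total cost: $72 + $4 = $76
Total weight: 11 lbs
Average: $76 / 11 = $6.9090... ≈ $6.91/lb

$6.91/lb


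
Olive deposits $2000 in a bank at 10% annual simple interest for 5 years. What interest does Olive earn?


Use the formula I = P x R x T / 100
P x R x T = 2000 x 10 x 5 = 100000
I = 100000 / 100 = $1000

$1000


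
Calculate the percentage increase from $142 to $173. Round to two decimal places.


Find the absolute change:
|173 - 142| = 31
Divide by original and multiply by 100:
31 / 142 x 100 = 21.8309...% ≈ 21.83%

21.83%


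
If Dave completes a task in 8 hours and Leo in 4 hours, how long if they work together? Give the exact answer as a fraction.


Dave's rate: 1/8 of the job per hour
Leo's rate: 1/4 of the job per hour
Combined rate: 1/8 + 1/4 = 3/8 per hour
Time = 1 / (3/8) = 8/3 hours (≈ 2.67 hours)

8/3 hours


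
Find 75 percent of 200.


Convert percentage to decimal:
75% = 0.75
Multiply:
200 x 0.75 = 150

150


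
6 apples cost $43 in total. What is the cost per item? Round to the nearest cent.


Total cost: $43
Number of items: 6
Unit price: $43 / 6 = $7.1666... ≈ $7.17

$7.17


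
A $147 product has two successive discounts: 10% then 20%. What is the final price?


First discount:
10% of $147 = $14.70
Price after first discount:
$147 - $14.70 = $132.30
Second discount:
20% of $132.30 = $26.46
Final price:
$132.30 - $26.46 = $105.84

$105.84


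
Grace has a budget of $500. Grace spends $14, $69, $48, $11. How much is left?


Add up expenses:
$14 + $69 + $48 + $11 = $142
Subtract from budget:
$500 - $142 = $358

$358


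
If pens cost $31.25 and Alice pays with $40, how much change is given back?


Start with the amount paid:
$40
Subtract the price:
$40 - $31.25 = $8.75

$8.75


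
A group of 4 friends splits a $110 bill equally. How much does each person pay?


Total bill: $110
Number of people: 4
Each pays: $110 / 4 = $27.50

$27.50


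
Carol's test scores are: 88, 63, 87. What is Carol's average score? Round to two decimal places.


Add the scores:
88 + 63 + 87 = 238
Divide by the number of tests:
238 / 3 = 79.3333... ≈ 79.33

79.33


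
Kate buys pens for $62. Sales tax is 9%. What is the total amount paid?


Calculate the tax:
9% of $62 = $5.58
Add tax to price:
$62 + $5.58 = $67.58

$67.58


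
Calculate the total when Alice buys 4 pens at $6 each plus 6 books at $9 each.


Cost of pens:
4 x $6 = $24
Cost of books:
6 x $9 = $54
Add both:
$24 + $54 = $78

$78


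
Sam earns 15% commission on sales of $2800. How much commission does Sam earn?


Convert rate to decimal:
15% = 0.15
Multiply by sales:
$2800 x 0.15 = $420

$420


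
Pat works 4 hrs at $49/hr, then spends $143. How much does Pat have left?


Calculate earnings:
4 x $49 = $196
Subtract spending:
$196 - $143 = $53

$53


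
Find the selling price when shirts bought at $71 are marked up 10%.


Calculate the markup amount:
10% of $71 = $7.10
Add to cost:
$71 + $7.10 = $78.10

$78.10


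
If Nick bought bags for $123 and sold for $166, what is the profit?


Selling price = $166
Cost price = $123
Profit = selling price - cost price:
Profit = $166 - $123 = $43

$43


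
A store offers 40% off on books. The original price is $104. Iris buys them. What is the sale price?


Calculate the discount amount:
40% of $104 = $41.60
Subtract from original:
$104 - $41.60 = $62.40

$62.40


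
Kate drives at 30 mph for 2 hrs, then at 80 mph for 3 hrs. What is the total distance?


Leg 1 distance:
30 x 2 = 60 miles
Leg 2 distance:
80 x 3 = 240 miles
Total distance:
60 + 240 = 300 miles

300 miles


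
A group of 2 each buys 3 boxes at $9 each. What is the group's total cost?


Cost per person:
3 x $9 = $27
Group total:
2 x $27 = $54

$54


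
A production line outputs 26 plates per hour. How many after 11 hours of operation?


Production rate: 26 plates per hour
Time: 11 hours
Total: 26 x 11 = 286 plates

286 plates


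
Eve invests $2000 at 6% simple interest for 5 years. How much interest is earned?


Use the formula I = P x R x T / 100
P x R x T = 2000 x 6 x 5 = 60000
I = 60000 / 100 = $600

$600


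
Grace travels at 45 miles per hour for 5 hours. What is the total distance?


Use the formula: distance = speed x time
Speed = 45 mph, Time = 5 hours
45 x 5 = 225 miles

225 miles


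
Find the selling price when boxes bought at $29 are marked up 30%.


Calculate the markup amount:
30% of $29 = $8.70
Add to cost:
$29 + $8.70 = $37.70

$37.70


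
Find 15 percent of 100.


Convert percentage to decimal:
15% = 0.15
Multiply:
100 x 0.15 = 15

15


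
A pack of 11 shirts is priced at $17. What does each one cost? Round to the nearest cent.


Total cost: $17
Number of items: 11
Unit price: $17 / 11 = $1.5454... ≈ $1.55

$1.55


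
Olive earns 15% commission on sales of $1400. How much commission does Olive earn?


Convert rate to decimal:
15% = 0.15
Multiply by sales:
$1400 x 0.15 = $210

$210


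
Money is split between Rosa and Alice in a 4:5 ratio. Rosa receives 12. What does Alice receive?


Find the multiplier:
12 / 4 = 3
Apply to Alice's share:
5 x 3 = 15

15


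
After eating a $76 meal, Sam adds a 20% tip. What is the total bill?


Calculate the tip:
20% of $76 = $15.20
Add tip to meal cost:
$76 + $15.20 = $91.20

$91.20


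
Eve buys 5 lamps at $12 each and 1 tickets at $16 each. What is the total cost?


Cost of lamps:
5 x $12 = $60
Cost of tickets:
1 x $16 = $16
Add both:
$60 + $16 = $76

$76


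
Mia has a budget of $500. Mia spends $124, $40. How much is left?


Add up expenses:
$124 + $40 = $164
Subtract from budget:
$500 - $164 = $336

$336


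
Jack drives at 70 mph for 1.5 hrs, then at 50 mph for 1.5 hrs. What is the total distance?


Leg 1 distance:
70 x 1.5 = 105 miles
Leg 2 distance:
50 x 1.5 = 75 miles
Total distance:
105 + 75 = 180 miles

180 miles


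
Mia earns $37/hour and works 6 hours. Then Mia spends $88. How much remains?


Calculate earnings:
6 x $37 = $222
Subtract spending:
$222 - $88 = $134

$134


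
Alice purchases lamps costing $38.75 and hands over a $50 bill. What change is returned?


Start with the amount paid:
$50
Subtract the price:
$50 - $38.75 = $11.25

$11.25


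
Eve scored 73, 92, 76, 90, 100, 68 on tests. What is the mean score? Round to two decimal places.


Add the scores:
73 + 92 + 76 + 90 + 100 + 68 = 499
Divide by the number of tests:
499 / 6 = 83.1666... ≈ 83.17

83.17


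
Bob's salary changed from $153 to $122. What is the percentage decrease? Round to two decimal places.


Find the absolute change:
|122 - 153| = 31
Divide by original and multiply by 100:
31 / 153 x 100 = 20.2614...% ≈ 20.26%

20.26%


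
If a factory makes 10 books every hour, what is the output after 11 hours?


Production rate: 10 books per hour
Time: 11 hours
Total: 10 x 11 = 110 books

110 books


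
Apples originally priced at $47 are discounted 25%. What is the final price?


Calculate the discount amount:
25% of $47 = $11.75
Subtract from original:
$47 - $11.75 = $35.25

$35.25


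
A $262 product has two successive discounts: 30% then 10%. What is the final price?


First discount:
30% of $262 = $78.60
Price after first discount:
$262 - $78.60 = $183.40
Second discount:
10% of $183.40 = $18.34
Final price:
$183.40 - $18.34 = $165.06

$165.06


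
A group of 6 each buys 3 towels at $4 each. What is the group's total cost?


Cost per person:
3 x $4 = $12
Group total:
6 x $12 = $72

$72


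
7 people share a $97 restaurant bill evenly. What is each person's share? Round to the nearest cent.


Total bill: $97
Number of people: 7
Each pays: $97 / 7 = $13.8571... ≈ $13.86

$13.86


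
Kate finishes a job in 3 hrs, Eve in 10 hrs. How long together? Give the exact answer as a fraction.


Kate's rate: 1/3 of the job per hour
Eve's rate: 1/10 of the job per hour
Combined rate: 1/3 + 1/10 = 13/30 per hour
Time = 1 / (13/30) = 30/13 hours (≈ 2.31 hours)

30/13 hours


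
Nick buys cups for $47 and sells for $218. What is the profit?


Selling price = $218
Cost price = $47
Profit = selling price - cost price:
Profit = $218 - $47 = $171

$171


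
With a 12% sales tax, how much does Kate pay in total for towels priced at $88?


Calculate the tax:
12% of $88 = $10.56
Add tax to price:
$88 + $10.56 = $98.56

$98.56


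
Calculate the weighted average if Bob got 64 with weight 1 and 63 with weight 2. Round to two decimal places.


Weighted sum:
1 x 64 + 2 x 63 = 190
Total weight:
1 + 2 = 3
Weighted average:
190 / 3 = 63.3333... ≈ 63.33

63.33


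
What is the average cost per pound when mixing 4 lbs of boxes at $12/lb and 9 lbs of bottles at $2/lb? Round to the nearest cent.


Cost of boxes:
4 x $12 = $48
Cost of bottles:
9 x $2 = $18
Total cost: $48 + $18 = $66
Total weight: 13 lbs
Average: $66 / 13 = $5.0769... ≈ $5.08/lb

$5.08/lb


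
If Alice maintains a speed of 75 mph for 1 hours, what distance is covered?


Use the formula: distance = speed x time
Speed = 75 mph, Time = 1 hours
75 x 1 = 75 miles

75 miles


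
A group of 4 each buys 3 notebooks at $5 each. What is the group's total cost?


Cost per person:
3 x $5 = $15
Group total:
4 x $15 = $60

$60


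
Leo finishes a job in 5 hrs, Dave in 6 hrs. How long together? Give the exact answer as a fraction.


Leo's rate: 1/5 of the job per hour
Dave's rate: 1/6 of the job per hour
Combined rate: 1/5 + 1/6 = 11/30 per hour
Time = 1 / (11/30) = 30/11 hours (≈ 2.73 hours)

30/11 hours


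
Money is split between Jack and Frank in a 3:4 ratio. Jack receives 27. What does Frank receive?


Find the multiplier:
27 / 3 = 9
Apply to Frank's share:
4 x 9 = 36

36


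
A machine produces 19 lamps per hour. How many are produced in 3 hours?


Production rate: 19 lamps per hour
Time: 3 hours
Total: 19 x 3 = 57 lamps

57 lamps


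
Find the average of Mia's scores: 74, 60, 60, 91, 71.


Add the scores:
74 + 60 + 60 + 91 + 71 = 356
Divide by the number of tests:
356 / 5 = 71.2

71.2


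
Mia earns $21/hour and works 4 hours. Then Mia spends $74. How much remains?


Calculate earnings:
4 x $21 = $84
Subtract spending:
$84 - $74 = $10

$10


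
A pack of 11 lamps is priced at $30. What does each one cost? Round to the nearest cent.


Total cost: $30
Number of items: 11
Unit price: $30 / 11 = $2.7272... ≈ $2.73

$2.73


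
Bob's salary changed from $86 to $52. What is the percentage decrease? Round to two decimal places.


Find the absolute change:
|52 - 86| = 34
Divide by original and multiply by 100:
34 / 86 x 100 = 39.5348...% ≈ 39.53%

39.53%


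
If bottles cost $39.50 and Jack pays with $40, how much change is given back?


Start with the amount paid:
$40
Subtract the price:
$40 - $39.50 = $0.50

$0.50


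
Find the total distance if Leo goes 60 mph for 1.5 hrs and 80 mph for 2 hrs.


Leg 1 distance:
60 x 1.5 = 90 miles
Leg 2 distance:
80 x 2 = 160 miles
Total distance:
90 + 160 = 250 miles

250 miles


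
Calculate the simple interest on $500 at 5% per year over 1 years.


Use the formula I = P x R x T / 100
P x R x T = 500 x 5 x 1 = 2500
I = 2500 / 100 = $25

$25


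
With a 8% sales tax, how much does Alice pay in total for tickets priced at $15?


Calculate the tax:
8% of $15 = $1.20
Add tax to price:
$15 + $1.20 = $16.20

$16.20


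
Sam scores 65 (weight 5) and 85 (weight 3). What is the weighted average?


Weighted sum:
5 x 65 + 3 x 85 = 580
Total weight:
5 + 3 = 8
Weighted average:
580 / 8 = 72.5

72.5


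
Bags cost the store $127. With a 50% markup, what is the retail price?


Calculate the markup amount:
50% of $127 = $63.50
Add to cost:
$127 + $63.50 = $190.50

$190.50


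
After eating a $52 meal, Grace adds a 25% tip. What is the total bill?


Calculate the tip:
25% of $52 = $13
Add tip to meal cost:
$52 + $13 = $65

$65


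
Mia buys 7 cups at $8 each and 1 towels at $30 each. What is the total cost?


Cost of cups:
7 x $8 = $56
Cost of towels:
1 x $30 = $30
Add both:
$56 + $30 = $86

$86


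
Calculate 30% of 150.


Convert percentage to decimal:
30% = 0.3
Multiply:
150 x 0.3 = 45

45


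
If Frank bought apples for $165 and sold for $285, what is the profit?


Selling price = $285
Cost price = $165
Profit = selling price - cost price:
Profit = $285 - $165 = $120

$120


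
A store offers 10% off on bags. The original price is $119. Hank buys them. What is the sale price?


Calculate the discount amount:
10% of $119 = $11.90
Subtract from original:
$119 - $11.90 = $107.10

$107.10


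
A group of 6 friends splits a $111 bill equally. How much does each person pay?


Total bill: $111
Number of people: 6
Each pays: $111 / 6 = $18.50

$18.50


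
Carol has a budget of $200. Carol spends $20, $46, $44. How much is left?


Add up expenses:
$20 + $46 + $44 = $110
Subtract from budget:
$200 - $110 = $90

$90


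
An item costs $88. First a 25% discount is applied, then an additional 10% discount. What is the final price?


First discount:
25% of $88 = $22
Price after first discount:
$88 - $22 = $66
Second discount:
10% of $66 = $6.60
Final price:
$66 - $6.60 = $59.40

$59.40


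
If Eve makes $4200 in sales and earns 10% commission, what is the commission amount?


Convert rate to decimal:
10% = 0.1
Multiply by sales:
$4200 x 0.1 = $420

$420
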